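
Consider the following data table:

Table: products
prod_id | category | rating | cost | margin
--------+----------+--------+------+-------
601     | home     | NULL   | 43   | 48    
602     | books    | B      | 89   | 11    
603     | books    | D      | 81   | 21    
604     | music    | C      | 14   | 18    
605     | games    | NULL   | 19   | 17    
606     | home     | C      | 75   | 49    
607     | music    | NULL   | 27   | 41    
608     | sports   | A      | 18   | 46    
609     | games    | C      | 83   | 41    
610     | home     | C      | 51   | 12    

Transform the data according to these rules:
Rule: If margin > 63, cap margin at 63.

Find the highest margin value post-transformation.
49

Step 1: Original maximum margin = 49
Step 2: Check cap of 63 against maximum
Step 3: No records exceed the cap (max 49 <= cap 63), so no capping applies
Step 4: Maximum after transformation = 49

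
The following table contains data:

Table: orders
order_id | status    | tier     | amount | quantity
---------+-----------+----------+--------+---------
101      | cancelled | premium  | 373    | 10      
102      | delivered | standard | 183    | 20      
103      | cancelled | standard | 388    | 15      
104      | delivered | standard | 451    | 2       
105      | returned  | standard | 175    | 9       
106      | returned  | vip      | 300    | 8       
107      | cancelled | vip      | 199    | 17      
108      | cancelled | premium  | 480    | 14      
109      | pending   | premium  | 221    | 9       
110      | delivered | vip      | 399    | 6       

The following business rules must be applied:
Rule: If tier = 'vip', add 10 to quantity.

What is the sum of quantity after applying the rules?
140

Step 1: Count records where tier = 'vip': 3
Step 2: Total bonus added: 3 × 10 = 30
Step 3: Original sum of quantity: 110
Step 4: Final sum = 110 + 30 = 140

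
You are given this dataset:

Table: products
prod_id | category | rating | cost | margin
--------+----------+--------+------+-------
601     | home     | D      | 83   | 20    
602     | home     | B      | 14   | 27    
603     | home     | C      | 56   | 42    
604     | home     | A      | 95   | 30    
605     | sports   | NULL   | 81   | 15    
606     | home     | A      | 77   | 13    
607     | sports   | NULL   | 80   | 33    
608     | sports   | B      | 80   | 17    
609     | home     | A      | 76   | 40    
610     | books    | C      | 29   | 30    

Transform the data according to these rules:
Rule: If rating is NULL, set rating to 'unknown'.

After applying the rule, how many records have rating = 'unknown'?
2

Step 1: Count records where rating IS NULL
Step 2: Found 2 records with NULL rating
Step 3: These records will have rating set to 'unknown'
Step 4: Records already having rating = 'unknown': 0
Step 5: Answer: 2 + 0 = 2 records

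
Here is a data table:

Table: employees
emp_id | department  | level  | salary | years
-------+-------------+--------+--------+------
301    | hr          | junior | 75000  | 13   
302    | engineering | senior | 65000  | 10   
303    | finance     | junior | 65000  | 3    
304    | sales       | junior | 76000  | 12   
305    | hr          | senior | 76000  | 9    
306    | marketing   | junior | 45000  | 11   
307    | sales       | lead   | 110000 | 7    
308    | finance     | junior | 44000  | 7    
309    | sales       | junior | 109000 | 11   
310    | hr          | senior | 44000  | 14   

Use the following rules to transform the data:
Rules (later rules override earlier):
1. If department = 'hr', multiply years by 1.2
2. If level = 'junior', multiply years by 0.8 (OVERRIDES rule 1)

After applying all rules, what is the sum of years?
90.2

Step 1: Rule 2 takes priority for records with level = 'junior'
  - 6 records: 57 × 0.8 = 45.6
Step 2: Rule 1 applies to remaining records with department = 'hr'
  - 2 records: 23 × 1.2 = 27.6
Step 3: Other records unchanged: 17
Step 4: Final sum = 45.6 + 27.6 + 17 = 90.2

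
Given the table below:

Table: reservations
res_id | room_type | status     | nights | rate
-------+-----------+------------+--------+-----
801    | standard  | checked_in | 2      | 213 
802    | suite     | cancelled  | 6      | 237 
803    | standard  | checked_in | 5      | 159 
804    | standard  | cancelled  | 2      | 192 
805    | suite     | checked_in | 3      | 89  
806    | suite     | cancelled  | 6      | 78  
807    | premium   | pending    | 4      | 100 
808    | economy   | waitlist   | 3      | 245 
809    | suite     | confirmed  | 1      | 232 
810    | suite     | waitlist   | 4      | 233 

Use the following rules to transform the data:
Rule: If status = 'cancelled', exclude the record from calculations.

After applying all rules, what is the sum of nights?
22

Step 1: Identify records where status = 'cancelled'
Step 2: The excluded records sum to 14
Step 3: Original total nights = 36
Step 4: Remaining total = 36 - 14 = 22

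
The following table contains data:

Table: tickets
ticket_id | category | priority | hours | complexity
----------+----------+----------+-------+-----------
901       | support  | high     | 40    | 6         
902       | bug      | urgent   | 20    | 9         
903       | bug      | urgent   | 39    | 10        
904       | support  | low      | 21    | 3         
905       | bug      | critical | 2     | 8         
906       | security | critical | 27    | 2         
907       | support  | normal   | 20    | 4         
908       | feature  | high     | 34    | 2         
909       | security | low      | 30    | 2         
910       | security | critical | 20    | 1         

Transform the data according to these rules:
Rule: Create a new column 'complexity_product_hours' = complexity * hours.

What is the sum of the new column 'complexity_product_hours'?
1171

Step 1: For each record, compute complexity * hours
Example calculations:
  6 * 40 = 240
  9 * 20 = 180
  10 * 39 = 390
  ...
Step 2: Sum all derived values
Step 3: Total = 1171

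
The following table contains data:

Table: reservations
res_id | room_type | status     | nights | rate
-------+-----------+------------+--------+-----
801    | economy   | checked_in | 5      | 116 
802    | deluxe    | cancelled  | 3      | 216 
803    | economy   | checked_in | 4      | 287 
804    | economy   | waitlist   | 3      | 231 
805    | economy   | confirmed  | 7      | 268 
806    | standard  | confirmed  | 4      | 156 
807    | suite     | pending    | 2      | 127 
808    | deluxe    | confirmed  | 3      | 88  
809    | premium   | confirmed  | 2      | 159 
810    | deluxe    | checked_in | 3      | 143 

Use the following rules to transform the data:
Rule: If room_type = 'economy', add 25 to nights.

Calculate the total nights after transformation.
136

Step 1: Count records where room_type = 'economy': 4
Step 2: Total bonus added: 4 × 25 = 100
Step 3: Original sum of nights: 36
Step 4: Final sum = 36 + 100 = 136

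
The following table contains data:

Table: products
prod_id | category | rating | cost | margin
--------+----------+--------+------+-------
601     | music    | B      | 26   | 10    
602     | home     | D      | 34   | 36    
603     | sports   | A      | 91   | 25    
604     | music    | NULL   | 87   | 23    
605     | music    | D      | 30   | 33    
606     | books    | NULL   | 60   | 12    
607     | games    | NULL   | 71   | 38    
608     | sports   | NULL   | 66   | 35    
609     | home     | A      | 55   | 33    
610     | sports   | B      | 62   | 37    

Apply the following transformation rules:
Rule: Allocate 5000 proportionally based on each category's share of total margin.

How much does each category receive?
books: 212.77, games: 673.76, home: 1223.4, music: 1170.21, sports: 1719.86

Step 1: Calculate total margin = 282
Step 2: Calculate each category's proportion:
  books: 12/282 = 4.26% → 212.77
  games: 38/282 = 13.48% → 673.76
  home: 69/282 = 24.47% → 1223.4
  music: 66/282 = 23.40% → 1170.21
  sports: 97/282 = 34.40% → 1719.86
Step 3: Verify: sum of allocations ≈ 5000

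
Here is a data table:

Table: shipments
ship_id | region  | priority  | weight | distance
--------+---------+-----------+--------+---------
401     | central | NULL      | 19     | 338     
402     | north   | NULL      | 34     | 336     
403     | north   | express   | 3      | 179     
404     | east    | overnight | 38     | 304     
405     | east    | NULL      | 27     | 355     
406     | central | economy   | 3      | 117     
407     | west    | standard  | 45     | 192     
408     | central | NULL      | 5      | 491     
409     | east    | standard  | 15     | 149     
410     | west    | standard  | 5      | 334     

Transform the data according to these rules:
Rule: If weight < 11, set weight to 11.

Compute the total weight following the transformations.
222

Step 1: 4 records have weight < 11
Step 2: These records originally summed to 16
Step 3: After setting to minimum: 4 × 11 = 44
Step 4: Unaffected records sum: 178
Step 5: Final sum = 44 + 178 = 222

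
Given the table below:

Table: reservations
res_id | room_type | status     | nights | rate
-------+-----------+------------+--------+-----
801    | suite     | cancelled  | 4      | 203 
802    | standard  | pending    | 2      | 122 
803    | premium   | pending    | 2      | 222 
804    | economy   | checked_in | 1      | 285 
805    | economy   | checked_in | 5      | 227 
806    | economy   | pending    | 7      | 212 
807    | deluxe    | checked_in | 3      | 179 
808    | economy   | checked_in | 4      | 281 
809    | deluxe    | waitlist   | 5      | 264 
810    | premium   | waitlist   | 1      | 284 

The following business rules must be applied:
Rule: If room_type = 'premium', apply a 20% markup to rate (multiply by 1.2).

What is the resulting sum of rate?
2380.2

Step 1: Records with room_type = 'premium' have total rate = 506
Step 2: Apply multiplier: 506 × 1.2 = 607.2
Step 3: Other records total: 1773
Step 4: Final sum = 607.2 + 1773 = 2380.2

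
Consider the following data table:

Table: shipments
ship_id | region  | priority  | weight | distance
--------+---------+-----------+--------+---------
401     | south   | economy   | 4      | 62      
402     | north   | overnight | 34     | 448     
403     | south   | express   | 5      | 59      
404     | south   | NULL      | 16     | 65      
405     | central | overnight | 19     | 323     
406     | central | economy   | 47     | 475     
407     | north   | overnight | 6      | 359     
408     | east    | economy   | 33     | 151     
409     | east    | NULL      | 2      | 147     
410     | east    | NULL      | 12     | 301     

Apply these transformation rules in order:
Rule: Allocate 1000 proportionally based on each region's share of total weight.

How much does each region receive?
central: 370.79, east: 264.04, north: 224.72, south: 140.45

Step 1: Calculate total weight = 178
Step 2: Calculate each region's proportion:
  central: 66/178 = 37.08% → 370.79
  east: 47/178 = 26.40% → 264.04
  north: 40/178 = 22.47% → 224.72
  south: 25/178 = 14.04% → 140.45
Step 3: Verify: sum of allocations ≈ 1000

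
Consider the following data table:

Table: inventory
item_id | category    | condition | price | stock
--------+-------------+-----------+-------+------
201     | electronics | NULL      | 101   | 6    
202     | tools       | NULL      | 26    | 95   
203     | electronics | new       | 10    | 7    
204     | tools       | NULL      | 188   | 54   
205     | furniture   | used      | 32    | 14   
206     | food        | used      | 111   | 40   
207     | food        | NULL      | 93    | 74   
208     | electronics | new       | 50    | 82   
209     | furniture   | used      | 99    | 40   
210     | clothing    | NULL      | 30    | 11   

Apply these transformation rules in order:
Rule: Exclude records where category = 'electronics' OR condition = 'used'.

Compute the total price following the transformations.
337

Step 1: Find records where category = 'electronics' OR condition = 'used'
Step 2: 6 records match, summing to 403
Step 3: Original sum: 740
Step 4: Remaining sum = 740 - 403 = 337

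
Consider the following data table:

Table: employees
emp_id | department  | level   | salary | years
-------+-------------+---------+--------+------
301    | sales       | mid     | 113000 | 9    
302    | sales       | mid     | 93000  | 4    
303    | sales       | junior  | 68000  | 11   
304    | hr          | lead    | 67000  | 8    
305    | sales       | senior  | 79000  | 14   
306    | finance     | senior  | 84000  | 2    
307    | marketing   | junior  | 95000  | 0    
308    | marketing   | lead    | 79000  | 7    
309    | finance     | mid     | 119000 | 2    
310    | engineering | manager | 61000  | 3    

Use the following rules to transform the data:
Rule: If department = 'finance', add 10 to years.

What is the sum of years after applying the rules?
80

Step 1: Count records where department = 'finance': 2
Step 2: Total bonus added: 2 × 10 = 20
Step 3: Original sum of years: 60
Step 4: Final sum = 60 + 20 = 80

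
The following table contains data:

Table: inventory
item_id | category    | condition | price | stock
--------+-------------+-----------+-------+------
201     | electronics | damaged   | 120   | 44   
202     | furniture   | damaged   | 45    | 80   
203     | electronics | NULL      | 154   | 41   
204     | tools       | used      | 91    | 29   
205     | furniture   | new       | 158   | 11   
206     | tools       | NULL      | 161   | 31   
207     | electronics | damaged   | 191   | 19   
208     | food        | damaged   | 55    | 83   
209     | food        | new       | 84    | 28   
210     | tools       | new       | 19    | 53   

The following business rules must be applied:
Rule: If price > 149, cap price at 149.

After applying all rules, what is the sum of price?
1010

Step 1: 4 records have price > 149
Step 2: These records originally summed to 664
Step 3: After capping: 4 × 149 = 596
Step 4: Unaffected records sum: 414
Step 5: Final sum = 596 + 414 = 1010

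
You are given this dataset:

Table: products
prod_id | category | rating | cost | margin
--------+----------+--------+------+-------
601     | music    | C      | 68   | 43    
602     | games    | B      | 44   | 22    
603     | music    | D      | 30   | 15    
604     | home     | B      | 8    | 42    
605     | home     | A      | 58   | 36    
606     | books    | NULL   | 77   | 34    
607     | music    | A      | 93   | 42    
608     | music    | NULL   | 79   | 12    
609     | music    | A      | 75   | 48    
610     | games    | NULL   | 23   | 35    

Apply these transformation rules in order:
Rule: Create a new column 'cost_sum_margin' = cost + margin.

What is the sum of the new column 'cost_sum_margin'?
884

Step 1: For each record, compute cost + margin
Example calculations:
  68 + 43 = 111
  44 + 22 = 66
  30 + 15 = 45
  ...
Step 2: Sum all derived values
Step 3: Total = 884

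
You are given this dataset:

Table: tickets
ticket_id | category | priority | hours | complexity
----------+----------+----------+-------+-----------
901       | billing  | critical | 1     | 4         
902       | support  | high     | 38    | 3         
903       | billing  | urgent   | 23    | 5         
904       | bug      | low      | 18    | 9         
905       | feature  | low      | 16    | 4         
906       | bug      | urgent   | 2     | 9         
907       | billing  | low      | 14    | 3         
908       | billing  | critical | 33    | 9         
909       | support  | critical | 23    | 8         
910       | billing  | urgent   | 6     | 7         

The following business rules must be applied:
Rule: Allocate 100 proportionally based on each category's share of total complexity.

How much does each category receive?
billing: 45.9, bug: 29.51, feature: 6.56, support: 18.03

Step 1: Calculate total complexity = 61
Step 2: Calculate each category's proportion:
  billing: 28/61 = 45.90% → 45.9
  bug: 18/61 = 29.51% → 29.51
  feature: 4/61 = 6.56% → 6.56
  support: 11/61 = 18.03% → 18.03
Step 3: Verify: sum of allocations ≈ 100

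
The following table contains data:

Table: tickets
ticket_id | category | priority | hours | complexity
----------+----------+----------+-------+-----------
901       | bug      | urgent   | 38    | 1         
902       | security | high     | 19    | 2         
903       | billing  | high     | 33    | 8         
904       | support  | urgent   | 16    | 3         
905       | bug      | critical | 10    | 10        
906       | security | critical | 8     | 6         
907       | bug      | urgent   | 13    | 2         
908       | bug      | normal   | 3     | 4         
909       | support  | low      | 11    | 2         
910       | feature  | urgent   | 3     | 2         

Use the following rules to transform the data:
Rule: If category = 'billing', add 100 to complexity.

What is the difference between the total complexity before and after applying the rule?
100

Step 1: Original sum of complexity = 40
Step 2: 1 records have category = 'billing'
Step 3: Each affected record changes by 100
Step 4: Total change = 1 × 100 = 100
Step 5: New sum = 40 + 100 = 140
Step 6: Difference = |140 - 40| = 100
        (Sum increased by 100)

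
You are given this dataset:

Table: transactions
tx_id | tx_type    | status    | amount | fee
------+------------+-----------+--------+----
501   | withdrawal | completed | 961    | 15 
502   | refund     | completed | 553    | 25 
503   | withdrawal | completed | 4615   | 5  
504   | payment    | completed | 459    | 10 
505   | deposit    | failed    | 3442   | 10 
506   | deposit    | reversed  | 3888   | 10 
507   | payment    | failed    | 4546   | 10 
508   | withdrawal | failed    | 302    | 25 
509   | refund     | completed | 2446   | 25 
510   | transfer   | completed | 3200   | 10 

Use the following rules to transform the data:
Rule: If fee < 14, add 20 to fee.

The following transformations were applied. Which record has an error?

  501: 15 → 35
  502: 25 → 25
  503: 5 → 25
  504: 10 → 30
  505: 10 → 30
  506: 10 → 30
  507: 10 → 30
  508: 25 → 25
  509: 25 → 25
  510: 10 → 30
Record 501 has an error. The correct transformed value should be 15, not 35.

Step 1: Check each record against the rule
Step 2: Record 501 has fee = 15
Step 3: Since 15 >= 14, the bonus should not have been applied
Step 4: Correct value = 15, but claimed value = 35
Conclusion: Record 501 has the error.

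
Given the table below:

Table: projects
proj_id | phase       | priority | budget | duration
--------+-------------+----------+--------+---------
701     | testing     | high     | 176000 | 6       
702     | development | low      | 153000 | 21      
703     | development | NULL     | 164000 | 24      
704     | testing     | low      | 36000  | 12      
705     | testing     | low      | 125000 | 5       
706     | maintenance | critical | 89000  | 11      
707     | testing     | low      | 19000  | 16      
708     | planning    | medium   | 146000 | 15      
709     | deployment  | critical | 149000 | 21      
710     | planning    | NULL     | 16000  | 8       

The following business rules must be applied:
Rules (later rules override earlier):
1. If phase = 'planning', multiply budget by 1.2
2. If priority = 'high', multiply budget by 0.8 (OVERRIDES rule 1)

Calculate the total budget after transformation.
1070200.0

Step 1: Rule 2 takes priority for records with priority = 'high'
  - 1 records: 176000 × 0.8 = 140800.0
Step 2: Rule 1 applies to remaining records with phase = 'planning'
  - 2 records: 162000 × 1.2 = 194400.0
Step 3: Other records unchanged: 735000
Step 4: Final sum = 140800.0 + 194400.0 + 735000 = 1070200.0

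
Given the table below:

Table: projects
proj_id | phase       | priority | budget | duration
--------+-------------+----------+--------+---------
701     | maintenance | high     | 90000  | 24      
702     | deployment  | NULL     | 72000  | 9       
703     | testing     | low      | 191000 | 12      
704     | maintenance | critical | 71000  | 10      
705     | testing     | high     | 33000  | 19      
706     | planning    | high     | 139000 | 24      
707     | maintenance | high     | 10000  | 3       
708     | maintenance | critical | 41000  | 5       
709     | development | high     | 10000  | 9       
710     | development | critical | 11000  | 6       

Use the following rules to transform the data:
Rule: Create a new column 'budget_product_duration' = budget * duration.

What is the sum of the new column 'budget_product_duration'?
10164000

Step 1: For each record, compute budget * duration
Example calculations:
  90000 * 24 = 2160000
  72000 * 9 = 648000
  191000 * 12 = 2292000
  ...
Step 2: Sum all derived values
Step 3: Total = 10164000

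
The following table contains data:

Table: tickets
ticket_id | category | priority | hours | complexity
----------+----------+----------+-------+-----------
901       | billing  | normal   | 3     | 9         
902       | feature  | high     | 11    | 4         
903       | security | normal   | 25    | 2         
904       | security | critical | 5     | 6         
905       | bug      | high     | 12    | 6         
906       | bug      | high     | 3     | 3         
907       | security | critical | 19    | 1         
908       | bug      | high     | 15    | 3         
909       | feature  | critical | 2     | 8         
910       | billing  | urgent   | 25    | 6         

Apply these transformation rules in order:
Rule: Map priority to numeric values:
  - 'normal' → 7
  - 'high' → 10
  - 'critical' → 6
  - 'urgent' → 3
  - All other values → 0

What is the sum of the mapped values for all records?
75

Step 1: Apply mapping to each record
Step 2: Count by status:
  'normal': 2 records × 7 = 14
  'high': 4 records × 10 = 40
  'critical': 3 records × 6 = 18
  'urgent': 1 records × 3 = 3
Step 3: Sum all mapped values = 75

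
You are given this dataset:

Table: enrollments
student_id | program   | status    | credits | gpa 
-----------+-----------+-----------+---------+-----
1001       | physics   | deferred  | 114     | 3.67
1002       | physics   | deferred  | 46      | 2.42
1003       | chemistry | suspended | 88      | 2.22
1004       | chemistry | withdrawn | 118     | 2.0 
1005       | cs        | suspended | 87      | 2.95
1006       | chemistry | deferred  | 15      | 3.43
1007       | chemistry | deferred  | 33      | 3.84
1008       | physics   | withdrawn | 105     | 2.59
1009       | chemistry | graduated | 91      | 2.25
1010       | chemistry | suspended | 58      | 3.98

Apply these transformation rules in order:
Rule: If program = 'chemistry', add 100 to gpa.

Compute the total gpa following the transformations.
629.35

Step 1: Count records where program = 'chemistry': 6
Step 2: Total bonus added: 6 × 100 = 600
Step 3: Original sum of gpa: 29.35
Step 4: Final sum = 29.35 + 600 = 629.35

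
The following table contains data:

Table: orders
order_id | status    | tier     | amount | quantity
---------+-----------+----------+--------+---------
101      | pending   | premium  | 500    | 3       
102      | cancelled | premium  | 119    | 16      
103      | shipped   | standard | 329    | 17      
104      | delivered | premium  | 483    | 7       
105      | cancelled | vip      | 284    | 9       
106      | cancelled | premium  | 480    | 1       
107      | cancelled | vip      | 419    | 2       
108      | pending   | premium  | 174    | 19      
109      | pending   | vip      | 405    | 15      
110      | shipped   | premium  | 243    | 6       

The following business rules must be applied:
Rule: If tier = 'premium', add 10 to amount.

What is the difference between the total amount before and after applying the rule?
60

Step 1: Original sum of amount = 3436
Step 2: 6 records have tier = 'premium'
Step 3: Each affected record changes by 10
Step 4: Total change = 6 × 10 = 60
Step 5: New sum = 3436 + 60 = 3496
Step 6: Difference = |3496 - 3436| = 60
        (Sum increased by 60)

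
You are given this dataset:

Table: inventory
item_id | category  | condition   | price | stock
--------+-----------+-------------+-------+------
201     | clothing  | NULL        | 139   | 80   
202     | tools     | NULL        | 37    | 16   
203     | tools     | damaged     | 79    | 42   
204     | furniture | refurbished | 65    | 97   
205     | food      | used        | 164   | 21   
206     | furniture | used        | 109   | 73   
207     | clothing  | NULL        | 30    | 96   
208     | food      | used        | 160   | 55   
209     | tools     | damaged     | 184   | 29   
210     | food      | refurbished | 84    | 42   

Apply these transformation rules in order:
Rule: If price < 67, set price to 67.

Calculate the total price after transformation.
1120

Step 1: 3 records have price < 67
Step 2: These records originally summed to 132
Step 3: After setting to minimum: 3 × 67 = 201
Step 4: Unaffected records sum: 919
Step 5: Final sum = 201 + 919 = 1120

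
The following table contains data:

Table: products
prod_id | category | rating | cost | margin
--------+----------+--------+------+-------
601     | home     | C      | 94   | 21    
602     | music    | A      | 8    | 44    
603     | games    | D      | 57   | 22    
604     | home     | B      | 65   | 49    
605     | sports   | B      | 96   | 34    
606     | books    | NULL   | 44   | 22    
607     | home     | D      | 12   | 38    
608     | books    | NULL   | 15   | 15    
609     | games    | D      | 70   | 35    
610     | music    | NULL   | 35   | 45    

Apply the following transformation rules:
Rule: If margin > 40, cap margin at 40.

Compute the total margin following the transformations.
307

Step 1: 3 records have margin > 40
Step 2: These records originally summed to 138
Step 3: After capping: 3 × 40 = 120
Step 4: Unaffected records sum: 187
Step 5: Final sum = 120 + 187 = 307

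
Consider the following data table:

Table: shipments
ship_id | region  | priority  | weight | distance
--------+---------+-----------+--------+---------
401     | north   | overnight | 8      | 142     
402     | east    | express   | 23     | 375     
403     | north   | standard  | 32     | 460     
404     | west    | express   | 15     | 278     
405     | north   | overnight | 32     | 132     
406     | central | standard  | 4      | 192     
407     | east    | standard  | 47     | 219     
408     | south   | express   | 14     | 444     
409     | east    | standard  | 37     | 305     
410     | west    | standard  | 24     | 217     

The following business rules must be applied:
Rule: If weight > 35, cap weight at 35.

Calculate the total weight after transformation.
222

Step 1: 2 records have weight > 35
Step 2: These records originally summed to 84
Step 3: After capping: 2 × 35 = 70
Step 4: Unaffected records sum: 152
Step 5: Final sum = 70 + 152 = 222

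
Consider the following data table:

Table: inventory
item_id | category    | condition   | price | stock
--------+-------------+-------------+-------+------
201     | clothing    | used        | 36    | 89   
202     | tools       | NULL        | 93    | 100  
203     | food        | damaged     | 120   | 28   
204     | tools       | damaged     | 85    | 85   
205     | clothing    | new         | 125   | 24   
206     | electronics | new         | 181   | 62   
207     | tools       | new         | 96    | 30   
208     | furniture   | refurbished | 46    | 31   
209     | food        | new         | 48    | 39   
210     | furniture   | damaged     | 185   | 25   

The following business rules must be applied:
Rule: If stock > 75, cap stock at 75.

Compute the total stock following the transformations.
464

Step 1: 3 records have stock > 75
Step 2: These records originally summed to 274
Step 3: After capping: 3 × 75 = 225
Step 4: Unaffected records sum: 239
Step 5: Final sum = 225 + 239 = 464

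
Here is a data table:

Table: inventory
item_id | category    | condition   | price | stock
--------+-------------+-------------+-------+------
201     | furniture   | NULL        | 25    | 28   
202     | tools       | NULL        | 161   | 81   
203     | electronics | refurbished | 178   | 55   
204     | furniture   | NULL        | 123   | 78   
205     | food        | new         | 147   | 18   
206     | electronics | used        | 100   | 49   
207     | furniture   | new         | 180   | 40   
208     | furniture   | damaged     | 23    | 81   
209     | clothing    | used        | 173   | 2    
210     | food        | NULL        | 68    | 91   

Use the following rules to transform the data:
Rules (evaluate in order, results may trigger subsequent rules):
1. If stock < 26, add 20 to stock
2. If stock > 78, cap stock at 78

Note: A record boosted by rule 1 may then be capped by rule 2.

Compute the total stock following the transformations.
544

Step 1: Apply rule 1 to records with stock < 26
  - 2 records get bonus of 20
  - Of these, 0 records then exceed 78 and get capped
Step 2: Apply rule 2 to records with stock > 78
  - 3 records (original) are capped
Step 3: Calculate final sum = 544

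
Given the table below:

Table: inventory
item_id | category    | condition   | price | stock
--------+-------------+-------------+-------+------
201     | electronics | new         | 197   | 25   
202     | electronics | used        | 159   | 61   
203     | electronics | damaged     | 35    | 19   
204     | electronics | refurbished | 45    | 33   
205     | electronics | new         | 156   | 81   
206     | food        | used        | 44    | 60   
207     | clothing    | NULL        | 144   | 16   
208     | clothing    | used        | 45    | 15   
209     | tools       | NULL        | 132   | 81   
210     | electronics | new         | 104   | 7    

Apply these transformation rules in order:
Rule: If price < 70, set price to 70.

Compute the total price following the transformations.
1172

Step 1: 4 records have price < 70
Step 2: These records originally summed to 169
Step 3: After setting to minimum: 4 × 70 = 280
Step 4: Unaffected records sum: 892
Step 5: Final sum = 280 + 892 = 1172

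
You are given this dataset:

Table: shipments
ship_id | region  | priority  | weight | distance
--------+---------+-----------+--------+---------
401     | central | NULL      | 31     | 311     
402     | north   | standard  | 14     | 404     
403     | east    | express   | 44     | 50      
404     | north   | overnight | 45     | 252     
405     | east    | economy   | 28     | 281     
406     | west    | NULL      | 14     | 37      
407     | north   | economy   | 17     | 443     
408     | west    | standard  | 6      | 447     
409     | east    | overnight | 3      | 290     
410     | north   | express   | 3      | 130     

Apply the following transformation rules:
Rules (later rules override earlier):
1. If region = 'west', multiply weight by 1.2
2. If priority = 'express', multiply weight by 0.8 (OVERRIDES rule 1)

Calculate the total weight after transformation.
199.6

Step 1: Rule 2 takes priority for records with priority = 'express'
  - 2 records: 47 × 0.8 = 37.6
Step 2: Rule 1 applies to remaining records with region = 'west'
  - 2 records: 20 × 1.2 = 24.0
Step 3: Other records unchanged: 138
Step 4: Final sum = 37.6 + 24.0 + 138 = 199.6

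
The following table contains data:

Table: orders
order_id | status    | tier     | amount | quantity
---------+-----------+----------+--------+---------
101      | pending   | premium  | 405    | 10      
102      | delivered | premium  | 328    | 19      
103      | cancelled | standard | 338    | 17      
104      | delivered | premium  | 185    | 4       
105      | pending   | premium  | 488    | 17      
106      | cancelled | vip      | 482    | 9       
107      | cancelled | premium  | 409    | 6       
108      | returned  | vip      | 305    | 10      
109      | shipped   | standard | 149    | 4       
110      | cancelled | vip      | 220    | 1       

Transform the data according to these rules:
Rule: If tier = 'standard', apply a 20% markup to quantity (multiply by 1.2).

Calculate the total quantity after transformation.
101.2

Step 1: Records with tier = 'standard' have total quantity = 21
Step 2: Apply multiplier: 21 × 1.2 = 25.2
Step 3: Other records total: 76
Step 4: Final sum = 25.2 + 76 = 101.2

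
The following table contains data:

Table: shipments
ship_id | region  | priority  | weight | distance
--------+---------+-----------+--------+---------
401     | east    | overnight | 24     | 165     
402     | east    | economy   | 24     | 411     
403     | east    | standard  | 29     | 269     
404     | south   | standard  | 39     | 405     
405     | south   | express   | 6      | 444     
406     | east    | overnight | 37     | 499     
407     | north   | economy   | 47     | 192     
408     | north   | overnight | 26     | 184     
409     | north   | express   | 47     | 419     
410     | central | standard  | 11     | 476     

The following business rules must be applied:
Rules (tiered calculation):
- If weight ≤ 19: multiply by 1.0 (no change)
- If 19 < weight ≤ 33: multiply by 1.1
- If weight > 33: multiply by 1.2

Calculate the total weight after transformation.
334.3

Step 1: Tier 1 (weight ≤ 19): 2 records, sum = 17 × 1.0 = 17.0
Step 2: Tier 2 (19 < weight ≤ 33): 4 records, sum = 103 × 1.1 = 113.3
Step 3: Tier 3 (weight > 33): 4 records, sum = 170 × 1.2 = 204.0
Step 4: Final sum = 17.0 + 113.3 + 204.0 = 334.3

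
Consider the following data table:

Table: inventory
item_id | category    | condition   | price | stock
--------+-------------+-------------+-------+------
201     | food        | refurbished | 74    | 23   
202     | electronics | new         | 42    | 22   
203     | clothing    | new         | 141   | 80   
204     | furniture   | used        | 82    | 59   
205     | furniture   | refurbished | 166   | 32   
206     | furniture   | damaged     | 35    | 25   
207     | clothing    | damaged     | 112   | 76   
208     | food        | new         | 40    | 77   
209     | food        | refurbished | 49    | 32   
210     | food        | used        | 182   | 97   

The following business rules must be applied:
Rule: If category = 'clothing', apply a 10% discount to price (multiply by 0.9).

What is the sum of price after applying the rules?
897.7

Step 1: Records with category = 'clothing' have total price = 253
Step 2: Apply multiplier: 253 × 0.9 = 227.7
Step 3: Other records total: 670
Step 4: Final sum = 227.7 + 670 = 897.7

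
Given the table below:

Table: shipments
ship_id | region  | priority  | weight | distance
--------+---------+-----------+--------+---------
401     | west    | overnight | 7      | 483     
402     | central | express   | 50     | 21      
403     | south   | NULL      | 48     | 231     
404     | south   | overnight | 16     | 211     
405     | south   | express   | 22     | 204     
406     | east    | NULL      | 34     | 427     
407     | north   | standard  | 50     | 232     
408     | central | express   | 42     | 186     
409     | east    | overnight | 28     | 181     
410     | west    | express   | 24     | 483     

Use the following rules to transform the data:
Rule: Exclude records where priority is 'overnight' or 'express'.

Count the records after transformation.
3

Step 1: Count records to exclude
  - 3 (overnight) + 4 (express) = 7 records
Step 2: Total records: 10
Step 3: Remaining = 10 - 7 = 3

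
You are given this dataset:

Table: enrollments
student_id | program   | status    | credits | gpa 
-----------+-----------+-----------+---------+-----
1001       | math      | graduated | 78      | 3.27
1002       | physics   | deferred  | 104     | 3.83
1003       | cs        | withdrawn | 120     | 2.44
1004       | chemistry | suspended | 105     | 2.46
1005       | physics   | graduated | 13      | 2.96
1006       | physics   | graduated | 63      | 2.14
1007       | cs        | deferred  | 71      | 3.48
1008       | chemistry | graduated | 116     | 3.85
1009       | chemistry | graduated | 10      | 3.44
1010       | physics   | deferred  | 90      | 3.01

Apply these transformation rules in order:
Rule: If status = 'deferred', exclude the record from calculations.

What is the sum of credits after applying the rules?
505

Step 1: Identify records where status = 'deferred'
Step 2: The excluded records sum to 265
Step 3: Original total credits = 770
Step 4: Remaining total = 770 - 265 = 505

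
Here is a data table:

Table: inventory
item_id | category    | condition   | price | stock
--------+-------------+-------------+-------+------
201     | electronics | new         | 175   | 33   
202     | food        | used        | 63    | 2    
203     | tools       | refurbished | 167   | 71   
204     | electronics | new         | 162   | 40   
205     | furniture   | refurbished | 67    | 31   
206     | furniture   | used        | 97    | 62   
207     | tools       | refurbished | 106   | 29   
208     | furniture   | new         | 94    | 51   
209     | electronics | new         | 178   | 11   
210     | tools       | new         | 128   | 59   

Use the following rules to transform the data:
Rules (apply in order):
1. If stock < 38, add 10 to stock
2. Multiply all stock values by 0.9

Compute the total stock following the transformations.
395.1

Step 1: Apply Rule 1 - Add 10 to records with stock < 38
  - 5 records affected: 106 + (5 × 10) = 156
  - Unaffected records: 283
  - Sum after Rule 1: 439
Step 2: Apply Rule 2 - Multiply all by 0.9
  - 439 × 0.9 = 395.1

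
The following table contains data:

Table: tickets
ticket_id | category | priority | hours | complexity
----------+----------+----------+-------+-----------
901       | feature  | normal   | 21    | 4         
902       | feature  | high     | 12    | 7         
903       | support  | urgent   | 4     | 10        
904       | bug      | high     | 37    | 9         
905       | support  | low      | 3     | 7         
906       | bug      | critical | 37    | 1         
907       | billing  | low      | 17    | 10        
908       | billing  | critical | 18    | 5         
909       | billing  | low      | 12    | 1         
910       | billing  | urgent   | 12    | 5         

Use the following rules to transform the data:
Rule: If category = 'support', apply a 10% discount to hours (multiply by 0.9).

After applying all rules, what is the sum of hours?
172.3

Step 1: Records with category = 'support' have total hours = 7
Step 2: Apply multiplier: 7 × 0.9 = 6.3
Step 3: Other records total: 166
Step 4: Final sum = 6.3 + 166 = 172.3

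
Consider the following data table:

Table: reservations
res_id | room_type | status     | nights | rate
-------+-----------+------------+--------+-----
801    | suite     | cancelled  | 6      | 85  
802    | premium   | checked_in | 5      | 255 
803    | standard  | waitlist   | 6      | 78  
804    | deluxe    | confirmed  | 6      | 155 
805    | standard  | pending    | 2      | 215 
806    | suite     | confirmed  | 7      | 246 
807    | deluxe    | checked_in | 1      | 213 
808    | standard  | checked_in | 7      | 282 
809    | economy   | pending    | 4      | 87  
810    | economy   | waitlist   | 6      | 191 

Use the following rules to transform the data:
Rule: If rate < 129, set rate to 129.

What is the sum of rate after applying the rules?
1944

Step 1: 3 records have rate < 129
Step 2: These records originally summed to 250
Step 3: After setting to minimum: 3 × 129 = 387
Step 4: Unaffected records sum: 1557
Step 5: Final sum = 387 + 1557 = 1944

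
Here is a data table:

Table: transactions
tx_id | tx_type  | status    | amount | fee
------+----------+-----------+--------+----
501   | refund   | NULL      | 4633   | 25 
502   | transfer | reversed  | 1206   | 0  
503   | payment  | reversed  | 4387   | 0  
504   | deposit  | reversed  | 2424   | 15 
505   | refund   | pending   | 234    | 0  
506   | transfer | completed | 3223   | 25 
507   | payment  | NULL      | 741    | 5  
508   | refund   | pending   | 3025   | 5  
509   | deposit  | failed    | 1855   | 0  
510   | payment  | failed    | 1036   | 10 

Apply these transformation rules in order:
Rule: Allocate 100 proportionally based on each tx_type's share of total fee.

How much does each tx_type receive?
deposit: 17.65, payment: 17.65, refund: 35.29, transfer: 29.41

Step 1: Calculate total fee = 85
Step 2: Calculate each tx_type's proportion:
  deposit: 15/85 = 17.65% → 17.65
  payment: 15/85 = 17.65% → 17.65
  refund: 30/85 = 35.29% → 35.29
  transfer: 25/85 = 29.41% → 29.41
Step 3: Verify: sum of allocations ≈ 100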